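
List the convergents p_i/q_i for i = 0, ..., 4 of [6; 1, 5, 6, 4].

6/1, 7/1, 41/6, 253/37, 1053/154

Using the convergent recurrence p_i = a_i*p_{i-1} + p_{i-2}, q_i = a_i*q_{i-1} + q_{i-2} with p_{-2}=0, p_{-1}=1, q_{-2}=1, q_{-1}=0:
  i=0: a_0=6, p_0 = 6*1 + 0 = 6, q_0 = 6*0 + 1 = 1.
  i=1: a_1=1, p_1 = 1*6 + 1 = 7, q_1 = 1*1 + 0 = 1.
  i=2: a_2=5, p_2 = 5*7 + 6 = 41, q_2 = 5*1 + 1 = 6.
  i=3: a_3=6, p_3 = 6*41 + 7 = 253, q_3 = 6*6 + 1 = 37.
  i=4: a_4=4, p_4 = 4*253 + 41 = 1053, q_4 = 4*37 + 6 = 154.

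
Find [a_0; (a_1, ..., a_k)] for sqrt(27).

Write x_i = (sqrt(27) + m_i)/d_i with (m_0, d_0) = (0, 1). a_0 = floor(sqrt(27)) = 5, since 5^2 = 25 <= 27 < 36 = 6^2.
Iterate m_{i+1} = d_i*a_i - m_i, d_{i+1} = (27 - m_{i+1}^2)/d_i, a_{i+1} = floor((a_0 + m_{i+1})/d_{i+1}):
  m_1 = 1*5 - 0 = 5, d_1 = (27 - 5^2)/1 = 2/1 = 2, a_1 = floor((5 + 5)/2) = 5.
  m_2 = 2*5 - 5 = 5, d_2 = (27 - 5^2)/2 = 2/2 = 1, a_2 = floor((5 + 5)/1) = 10.
  m_3 = 1*10 - 5 = 5, d_3 = (27 - 5^2)/1 = 2/1 = 2: (m_3, d_3) = (m_1, d_1) = (5, 2), so from here the quotients repeat a_1, a_2; the period length is 2.
Hence the expansion of sqrt(27) is a_0 = 5 followed by the repeating block 5, 10 (period 2).

[5; (5, 10)]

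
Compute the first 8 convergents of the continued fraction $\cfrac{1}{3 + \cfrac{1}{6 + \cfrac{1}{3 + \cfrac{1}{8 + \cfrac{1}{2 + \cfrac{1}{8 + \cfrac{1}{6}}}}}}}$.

0/1, 1/3, 6/19, 19/60, 158/499, 335/1058, 2838/8963, 17363/54836

Using the convergent recurrence p_i = a_i*p_{i-1} + p_{i-2}, q_i = a_i*q_{i-1} + q_{i-2} with p_{-2}=0, p_{-1}=1, q_{-2}=1, q_{-1}=0:
  i=0: a_0=0, p_0 = 0*1 + 0 = 0, q_0 = 0*0 + 1 = 1.
  i=1: a_1=3, p_1 = 3*0 + 1 = 1, q_1 = 3*1 + 0 = 3.
  i=2: a_2=6, p_2 = 6*1 + 0 = 6, q_2 = 6*3 + 1 = 19.
  i=3: a_3=3, p_3 = 3*6 + 1 = 19, q_3 = 3*19 + 3 = 60.
  i=4: a_4=8, p_4 = 8*19 + 6 = 158, q_4 = 8*60 + 19 = 499.
  i=5: a_5=2, p_5 = 2*158 + 19 = 335, q_5 = 2*499 + 60 = 1058.
  i=6: a_6=8, p_6 = 8*335 + 158 = 2838, q_6 = 8*1058 + 499 = 8963.
  i=7: a_7=6, p_7 = 6*2838 + 335 = 17363, q_7 = 6*8963 + 1058 = 54836.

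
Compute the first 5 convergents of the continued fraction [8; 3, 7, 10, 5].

Using the convergent recurrence p_i = a_i*p_{i-1} + p_{i-2}, q_i = a_i*q_{i-1} + q_{i-2} with p_{-2}=0, p_{-1}=1, q_{-2}=1, q_{-1}=0:
  i=0: a_0=8, p_0 = 8*1 + 0 = 8, q_0 = 8*0 + 1 = 1.
  i=1: a_1=3, p_1 = 3*8 + 1 = 25, q_1 = 3*1 + 0 = 3.
  i=2: a_2=7, p_2 = 7*25 + 8 = 183, q_2 = 7*3 + 1 = 22.
  i=3: a_3=10, p_3 = 10*183 + 25 = 1855, q_3 = 10*22 + 3 = 223.
  i=4: a_4=5, p_4 = 5*1855 + 183 = 9458, q_4 = 5*223 + 22 = 1137.

8/1, 25/3, 183/22, 1855/223, 9458/1137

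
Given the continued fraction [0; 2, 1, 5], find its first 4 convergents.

Using the convergent recurrence p_i = a_i*p_{i-1} + p_{i-2}, q_i = a_i*q_{i-1} + q_{i-2} with p_{-2}=0, p_{-1}=1, q_{-2}=1, q_{-1}=0:
  i=0: a_0=0, p_0 = 0*1 + 0 = 0, q_0 = 0*0 + 1 = 1.
  i=1: a_1=2, p_1 = 2*0 + 1 = 1, q_1 = 2*1 + 0 = 2.
  i=2: a_2=1, p_2 = 1*1 + 0 = 1, q_2 = 1*2 + 1 = 3.
  i=3: a_3=5, p_3 = 5*1 + 1 = 6, q_3 = 5*3 + 2 = 17.

0/1, 1/2, 1/3, 6/17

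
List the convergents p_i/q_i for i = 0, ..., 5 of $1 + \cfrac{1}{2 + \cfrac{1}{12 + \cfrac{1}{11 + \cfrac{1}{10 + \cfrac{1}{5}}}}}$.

1/1, 3/2, 37/25, 410/277, 4137/2795, 21095/14252

Using the convergent recurrence p_i = a_i*p_{i-1} + p_{i-2}, q_i = a_i*q_{i-1} + q_{i-2} with p_{-2}=0, p_{-1}=1, q_{-2}=1, q_{-1}=0:
  i=0: a_0=1, p_0 = 1*1 + 0 = 1, q_0 = 1*0 + 1 = 1.
  i=1: a_1=2, p_1 = 2*1 + 1 = 3, q_1 = 2*1 + 0 = 2.
  i=2: a_2=12, p_2 = 12*3 + 1 = 37, q_2 = 12*2 + 1 = 25.
  i=3: a_3=11, p_3 = 11*37 + 3 = 410, q_3 = 11*25 + 2 = 277.
  i=4: a_4=10, p_4 = 10*410 + 37 = 4137, q_4 = 10*277 + 25 = 2795.
  i=5: a_5=5, p_5 = 5*4137 + 410 = 21095, q_5 = 5*2795 + 277 = 14252.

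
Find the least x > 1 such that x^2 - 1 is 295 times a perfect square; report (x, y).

(x, y) = (2024999, 117900)

First expand sqrt(295) as a continued fraction. With x_i = (sqrt(295) + m_i)/d_i and (m_0, d_0) = (0, 1): a_0 = floor(sqrt(295)) = 17, since 17^2 = 289 <= 295 < 324 = 18^2.
Iterate m_{i+1} = d_i*a_i - m_i, d_{i+1} = (295 - m_{i+1}^2)/d_i, a_{i+1} = floor((a_0 + m_{i+1})/d_{i+1}):
  m_1 = 1*17 - 0 = 17, d_1 = (295 - 17^2)/1 = 6/1 = 6, a_1 = floor((17 + 17)/6) = 5.
  m_2 = 6*5 - 17 = 13, d_2 = (295 - 13^2)/6 = 126/6 = 21, a_2 = floor((17 + 13)/21) = 1.
  m_3 = 21*1 - 13 = 8, d_3 = (295 - 8^2)/21 = 231/21 = 11, a_3 = floor((17 + 8)/11) = 2.
  m_4 = 11*2 - 8 = 14, d_4 = (295 - 14^2)/11 = 99/11 = 9, a_4 = floor((17 + 14)/9) = 3.
  m_5 = 9*3 - 14 = 13, d_5 = (295 - 13^2)/9 = 126/9 = 14, a_5 = floor((17 + 13)/14) = 2.
  m_6 = 14*2 - 13 = 15, d_6 = (295 - 15^2)/14 = 70/14 = 5, a_6 = floor((17 + 15)/5) = 6.
  m_7 = 5*6 - 15 = 15, d_7 = (295 - 15^2)/5 = 70/5 = 14, a_7 = floor((17 + 15)/14) = 2.
  m_8 = 14*2 - 15 = 13, d_8 = (295 - 13^2)/14 = 126/14 = 9, a_8 = floor((17 + 13)/9) = 3.
  m_9 = 9*3 - 13 = 14, d_9 = (295 - 14^2)/9 = 99/9 = 11, a_9 = floor((17 + 14)/11) = 2.
  m_10 = 11*2 - 14 = 8, d_10 = (295 - 8^2)/11 = 231/11 = 21, a_10 = floor((17 + 8)/21) = 1.
  m_11 = 21*1 - 8 = 13, d_11 = (295 - 13^2)/21 = 126/21 = 6, a_11 = floor((17 + 13)/6) = 5.
  m_12 = 6*5 - 13 = 17, d_12 = (295 - 17^2)/6 = 6/6 = 1, a_12 = floor((17 + 17)/1) = 34.
  m_13 = 1*34 - 17 = 17, d_13 = (295 - 17^2)/1 = 6/1 = 6: (m_13, d_13) = (m_1, d_1) = (17, 6), so from here the quotients repeat a_1, ..., a_12; the period length is 12.
So sqrt(295) = [17; (5, 1, 2, 3, 2, 6, 2, 3, 2, 1, 5, 34)] with period length k = 12.
k is even, so the fundamental solution of x^2 - 295y^2 = 1 is (p_{k-1}, q_{k-1}) = (p_11, q_11); compute convergents through index 11.
Convergents (p_i = a_i*p_{i-1} + p_{i-2}, q_i = a_i*q_{i-1} + q_{i-2} with p_{-2}=0, p_{-1}=1, q_{-2}=1, q_{-1}=0):
  i=0: a_0=17, p_0 = 17*1 + 0 = 17, q_0 = 17*0 + 1 = 1.
  i=1: a_1=5, p_1 = 5*17 + 1 = 86, q_1 = 5*1 + 0 = 5.
  i=2: a_2=1, p_2 = 1*86 + 17 = 103, q_2 = 1*5 + 1 = 6.
  i=3: a_3=2, p_3 = 2*103 + 86 = 292, q_3 = 2*6 + 5 = 17.
  i=4: a_4=3, p_4 = 3*292 + 103 = 979, q_4 = 3*17 + 6 = 57.
  i=5: a_5=2, p_5 = 2*979 + 292 = 2250, q_5 = 2*57 + 17 = 131.
  i=6: a_6=6, p_6 = 6*2250 + 979 = 14479, q_6 = 6*131 + 57 = 843.
  i=7: a_7=2, p_7 = 2*14479 + 2250 = 31208, q_7 = 2*843 + 131 = 1817.
  i=8: a_8=3, p_8 = 3*31208 + 14479 = 108103, q_8 = 3*1817 + 843 = 6294.
  i=9: a_9=2, p_9 = 2*108103 + 31208 = 247414, q_9 = 2*6294 + 1817 = 14405.
  i=10: a_10=1, p_10 = 1*247414 + 108103 = 355517, q_10 = 1*14405 + 6294 = 20699.
  i=11: a_11=5, p_11 = 5*355517 + 247414 = 2024999, q_11 = 5*20699 + 14405 = 117900.
Check: 2024999^2 - 295*117900^2 = 4100620950001 - 4100620950000 = 1, so (x, y) = (2024999, 117900) solves the equation, and by the theorem it is the least positive solution.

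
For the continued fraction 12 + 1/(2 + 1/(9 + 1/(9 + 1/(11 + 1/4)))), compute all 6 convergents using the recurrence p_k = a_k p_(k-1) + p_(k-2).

Using the convergent recurrence p_i = a_i*p_{i-1} + p_{i-2}, q_i = a_i*q_{i-1} + q_{i-2} with p_{-2}=0, p_{-1}=1, q_{-2}=1, q_{-1}=0:
  i=0: a_0=12, p_0 = 12*1 + 0 = 12, q_0 = 12*0 + 1 = 1.
  i=1: a_1=2, p_1 = 2*12 + 1 = 25, q_1 = 2*1 + 0 = 2.
  i=2: a_2=9, p_2 = 9*25 + 12 = 237, q_2 = 9*2 + 1 = 19.
  i=3: a_3=9, p_3 = 9*237 + 25 = 2158, q_3 = 9*19 + 2 = 173.
  i=4: a_4=11, p_4 = 11*2158 + 237 = 23975, q_4 = 11*173 + 19 = 1922.
  i=5: a_5=4, p_5 = 4*23975 + 2158 = 98058, q_5 = 4*1922 + 173 = 7861.

12/1, 25/2, 237/19, 2158/173, 23975/1922, 98058/7861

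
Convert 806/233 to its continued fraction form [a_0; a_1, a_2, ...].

Run the Euclidean algorithm on 806 and 233; the successive quotients are the partial quotients a_0, a_1, ... (each step inverts the fractional part left over by the previous one):
  806 = 3*233 + 107, so a_0 = 3.
  233 = 2*107 + 19, so a_1 = 2.
  107 = 5*19 + 12, so a_2 = 5.
  19 = 1*12 + 7, so a_3 = 1.
  12 = 1*7 + 5, so a_4 = 1.
  7 = 1*5 + 2, so a_5 = 1.
  5 = 2*2 + 1, so a_6 = 2.
  2 = 2*1 + 0, so a_7 = 2.
The remainder reaches 0 after 8 divisions, so the expansion has 8 partial quotients, read off in order.

[3; 2, 5, 1, 1, 1, 2, 2]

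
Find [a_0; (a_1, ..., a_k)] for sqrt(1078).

[32; (1, 4, 1, 64)]

Write x_i = (sqrt(1078) + m_i)/d_i with (m_0, d_0) = (0, 1). a_0 = floor(sqrt(1078)) = 32, since 32^2 = 1024 <= 1078 < 1089 = 33^2.
Iterate m_{i+1} = d_i*a_i - m_i, d_{i+1} = (1078 - m_{i+1}^2)/d_i, a_{i+1} = floor((a_0 + m_{i+1})/d_{i+1}):
  m_1 = 1*32 - 0 = 32, d_1 = (1078 - 32^2)/1 = 54/1 = 54, a_1 = floor((32 + 32)/54) = 1.
  m_2 = 54*1 - 32 = 22, d_2 = (1078 - 22^2)/54 = 594/54 = 11, a_2 = floor((32 + 22)/11) = 4.
  m_3 = 11*4 - 22 = 22, d_3 = (1078 - 22^2)/11 = 594/11 = 54, a_3 = floor((32 + 22)/54) = 1.
  m_4 = 54*1 - 22 = 32, d_4 = (1078 - 32^2)/54 = 54/54 = 1, a_4 = floor((32 + 32)/1) = 64.
  m_5 = 1*64 - 32 = 32, d_5 = (1078 - 32^2)/1 = 54/1 = 54: (m_5, d_5) = (m_1, d_1) = (32, 54), so from here the quotients repeat a_1, ..., a_4; the period length is 4.
Hence the expansion of sqrt(1078) is a_0 = 32 followed by the repeating block 1, 4, 1, 64 (period 4).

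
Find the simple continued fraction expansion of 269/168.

Run the Euclidean algorithm on 269 and 168; the successive quotients are the partial quotients a_0, a_1, ... (each step inverts the fractional part left over by the previous one):
  269 = 1*168 + 101, so a_0 = 1.
  168 = 1*101 + 67, so a_1 = 1.
  101 = 1*67 + 34, so a_2 = 1.
  67 = 1*34 + 33, so a_3 = 1.
  34 = 1*33 + 1, so a_4 = 1.
  33 = 33*1 + 0, so a_5 = 33.
The remainder reaches 0 after 6 divisions, so the expansion has 6 partial quotients, read off in order.

[1; 1, 1, 1, 1, 33]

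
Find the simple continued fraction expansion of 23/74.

[0; 3, 4, 1, 1, 2]

Run the Euclidean algorithm on 23 and 74; the successive quotients are the partial quotients a_0, a_1, ... (each step inverts the fractional part left over by the previous one):
  23 = 0*74 + 23, so a_0 = 0.
  74 = 3*23 + 5, so a_1 = 3.
  23 = 4*5 + 3, so a_2 = 4.
  5 = 1*3 + 2, so a_3 = 1.
  3 = 1*2 + 1, so a_4 = 1.
  2 = 2*1 + 0, so a_5 = 2.
The remainder reaches 0 after 6 divisions, so the expansion has 6 partial quotients, read off in order.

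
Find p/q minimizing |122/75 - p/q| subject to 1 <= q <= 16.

Expand x = 122/75 as a continued fraction with the Euclidean algorithm:
  122 = 1*75 + 47, so a_0 = 1.
  75 = 1*47 + 28, so a_1 = 1.
  47 = 1*28 + 19, so a_2 = 1.
  28 = 1*19 + 9, so a_3 = 1.
  19 = 2*9 + 1, so a_4 = 2.
  9 = 9*1 + 0, so a_5 = 9.
so x = [1; 1, 1, 1, 2, 9].
Convergents (p_i = a_i*p_{i-1} + p_{i-2}, q_i = a_i*q_{i-1} + q_{i-2} with p_{-2}=0, p_{-1}=1, q_{-2}=1, q_{-1}=0), until the denominator exceeds 16:
  i=0: a_0=1, p_0 = 1*1 + 0 = 1, q_0 = 1*0 + 1 = 1.
  i=1: a_1=1, p_1 = 1*1 + 1 = 2, q_1 = 1*1 + 0 = 1.
  i=2: a_2=1, p_2 = 1*2 + 1 = 3, q_2 = 1*1 + 1 = 2.
  i=3: a_3=1, p_3 = 1*3 + 2 = 5, q_3 = 1*2 + 1 = 3.
  i=4: a_4=2, p_4 = 2*5 + 3 = 13, q_4 = 2*3 + 2 = 8.
  i=5: a_5=9, p_5 = 9*13 + 5 = 122, q_5 = 9*8 + 3 = 75.
q_5 = 75 > 16, so the last convergent with denominator <= 16 is p_4/q_4 = 13/8.
The closest fraction with denominator <= 16 is either p_4/q_4 or the intermediate fraction (k*p_4 + p_3)/(k*q_4 + q_3) with the largest k >= 1 whose denominator stays <= 16; these approach x as k grows, and every other convergent or intermediate fraction in range is farther away.
Largest k: floor((16 - q_3)/q_4) = floor((16 - 3)/8) = 1.
That gives (1*13 + 5)/(1*8 + 3) = 18/11.
Compare the errors: |x - 13/8| = |122*8 - 13*75|/(75*8) = 1/600, and |x - 18/11| = |122*11 - 18*75|/(75*11) = 8/825.
Cross-multiplying, 1*825 = 825 < 4800 = 8*600, so 1/600 is smaller: the convergent 13/8 is closer to x than 18/11.

13/8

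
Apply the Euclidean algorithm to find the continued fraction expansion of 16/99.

Run the Euclidean algorithm on 16 and 99; the successive quotients are the partial quotients a_0, a_1, ... (each step inverts the fractional part left over by the previous one):
  16 = 0*99 + 16, so a_0 = 0.
  99 = 6*16 + 3, so a_1 = 6.
  16 = 5*3 + 1, so a_2 = 5.
  3 = 3*1 + 0, so a_3 = 3.
The remainder reaches 0 after 4 divisions, so the expansion has 4 partial quotients, read off in order.

[0; 6, 5, 3]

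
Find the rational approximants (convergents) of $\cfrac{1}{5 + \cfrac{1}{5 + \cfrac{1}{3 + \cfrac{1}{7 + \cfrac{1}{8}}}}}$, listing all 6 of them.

Using the convergent recurrence p_i = a_i*p_{i-1} + p_{i-2}, q_i = a_i*q_{i-1} + q_{i-2} with p_{-2}=0, p_{-1}=1, q_{-2}=1, q_{-1}=0:
  i=0: a_0=0, p_0 = 0*1 + 0 = 0, q_0 = 0*0 + 1 = 1.
  i=1: a_1=5, p_1 = 5*0 + 1 = 1, q_1 = 5*1 + 0 = 5.
  i=2: a_2=5, p_2 = 5*1 + 0 = 5, q_2 = 5*5 + 1 = 26.
  i=3: a_3=3, p_3 = 3*5 + 1 = 16, q_3 = 3*26 + 5 = 83.
  i=4: a_4=7, p_4 = 7*16 + 5 = 117, q_4 = 7*83 + 26 = 607.
  i=5: a_5=8, p_5 = 8*117 + 16 = 952, q_5 = 8*607 + 83 = 4939.

0/1, 1/5, 5/26, 16/83, 117/607, 952/4939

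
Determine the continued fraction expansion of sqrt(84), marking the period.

[9; (6, 18)]

Write x_i = (sqrt(84) + m_i)/d_i with (m_0, d_0) = (0, 1). a_0 = floor(sqrt(84)) = 9, since 9^2 = 81 <= 84 < 100 = 10^2.
Iterate m_{i+1} = d_i*a_i - m_i, d_{i+1} = (84 - m_{i+1}^2)/d_i, a_{i+1} = floor((a_0 + m_{i+1})/d_{i+1}):
  m_1 = 1*9 - 0 = 9, d_1 = (84 - 9^2)/1 = 3/1 = 3, a_1 = floor((9 + 9)/3) = 6.
  m_2 = 3*6 - 9 = 9, d_2 = (84 - 9^2)/3 = 3/3 = 1, a_2 = floor((9 + 9)/1) = 18.
  m_3 = 1*18 - 9 = 9, d_3 = (84 - 9^2)/1 = 3/1 = 3: (m_3, d_3) = (m_1, d_1) = (9, 3), so from here the quotients repeat a_1, a_2; the period length is 2.
Hence the expansion of sqrt(84) is a_0 = 9 followed by the repeating block 6, 18 (period 2).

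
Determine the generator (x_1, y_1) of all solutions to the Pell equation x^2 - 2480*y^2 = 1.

(x, y) = (249, 5)

First expand sqrt(2480) as a continued fraction. With x_i = (sqrt(2480) + m_i)/d_i and (m_0, d_0) = (0, 1): a_0 = floor(sqrt(2480)) = 49, since 49^2 = 2401 <= 2480 < 2500 = 50^2.
Iterate m_{i+1} = d_i*a_i - m_i, d_{i+1} = (2480 - m_{i+1}^2)/d_i, a_{i+1} = floor((a_0 + m_{i+1})/d_{i+1}):
  m_1 = 1*49 - 0 = 49, d_1 = (2480 - 49^2)/1 = 79/1 = 79, a_1 = floor((49 + 49)/79) = 1.
  m_2 = 79*1 - 49 = 30, d_2 = (2480 - 30^2)/79 = 1580/79 = 20, a_2 = floor((49 + 30)/20) = 3.
  m_3 = 20*3 - 30 = 30, d_3 = (2480 - 30^2)/20 = 1580/20 = 79, a_3 = floor((49 + 30)/79) = 1.
  m_4 = 79*1 - 30 = 49, d_4 = (2480 - 49^2)/79 = 79/79 = 1, a_4 = floor((49 + 49)/1) = 98.
  m_5 = 1*98 - 49 = 49, d_5 = (2480 - 49^2)/1 = 79/1 = 79: (m_5, d_5) = (m_1, d_1) = (49, 79), so from here the quotients repeat a_1, ..., a_4; the period length is 4.
So sqrt(2480) = [49; (1, 3, 1, 98)] with period length k = 4.
k is even, so the fundamental solution of x^2 - 2480y^2 = 1 is (p_{k-1}, q_{k-1}) = (p_3, q_3); compute convergents through index 3.
Convergents (p_i = a_i*p_{i-1} + p_{i-2}, q_i = a_i*q_{i-1} + q_{i-2} with p_{-2}=0, p_{-1}=1, q_{-2}=1, q_{-1}=0):
  i=0: a_0=49, p_0 = 49*1 + 0 = 49, q_0 = 49*0 + 1 = 1.
  i=1: a_1=1, p_1 = 1*49 + 1 = 50, q_1 = 1*1 + 0 = 1.
  i=2: a_2=3, p_2 = 3*50 + 49 = 199, q_2 = 3*1 + 1 = 4.
  i=3: a_3=1, p_3 = 1*199 + 50 = 249, q_3 = 1*4 + 1 = 5.
Check: 249^2 - 2480*5^2 = 62001 - 62000 = 1, so (x, y) = (249, 5) solves the equation, and by the theorem it is the least positive solution.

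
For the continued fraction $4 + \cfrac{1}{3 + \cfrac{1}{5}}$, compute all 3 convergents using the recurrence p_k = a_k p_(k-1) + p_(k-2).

4/1, 13/3, 69/16

Using the convergent recurrence p_i = a_i*p_{i-1} + p_{i-2}, q_i = a_i*q_{i-1} + q_{i-2} with p_{-2}=0, p_{-1}=1, q_{-2}=1, q_{-1}=0:
  i=0: a_0=4, p_0 = 4*1 + 0 = 4, q_0 = 4*0 + 1 = 1.
  i=1: a_1=3, p_1 = 3*4 + 1 = 13, q_1 = 3*1 + 0 = 3.
  i=2: a_2=5, p_2 = 5*13 + 4 = 69, q_2 = 5*3 + 1 = 16.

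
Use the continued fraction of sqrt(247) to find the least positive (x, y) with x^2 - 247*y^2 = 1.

First expand sqrt(247) as a continued fraction. With x_i = (sqrt(247) + m_i)/d_i and (m_0, d_0) = (0, 1): a_0 = floor(sqrt(247)) = 15, since 15^2 = 225 <= 247 < 256 = 16^2.
Iterate m_{i+1} = d_i*a_i - m_i, d_{i+1} = (247 - m_{i+1}^2)/d_i, a_{i+1} = floor((a_0 + m_{i+1})/d_{i+1}):
  m_1 = 1*15 - 0 = 15, d_1 = (247 - 15^2)/1 = 22/1 = 22, a_1 = floor((15 + 15)/22) = 1.
  m_2 = 22*1 - 15 = 7, d_2 = (247 - 7^2)/22 = 198/22 = 9, a_2 = floor((15 + 7)/9) = 2.
  m_3 = 9*2 - 7 = 11, d_3 = (247 - 11^2)/9 = 126/9 = 14, a_3 = floor((15 + 11)/14) = 1.
  m_4 = 14*1 - 11 = 3, d_4 = (247 - 3^2)/14 = 238/14 = 17, a_4 = floor((15 + 3)/17) = 1.
  m_5 = 17*1 - 3 = 14, d_5 = (247 - 14^2)/17 = 51/17 = 3, a_5 = floor((15 + 14)/3) = 9.
  m_6 = 3*9 - 14 = 13, d_6 = (247 - 13^2)/3 = 78/3 = 26, a_6 = floor((15 + 13)/26) = 1.
  m_7 = 26*1 - 13 = 13, d_7 = (247 - 13^2)/26 = 78/26 = 3, a_7 = floor((15 + 13)/3) = 9.
  m_8 = 3*9 - 13 = 14, d_8 = (247 - 14^2)/3 = 51/3 = 17, a_8 = floor((15 + 14)/17) = 1.
  m_9 = 17*1 - 14 = 3, d_9 = (247 - 3^2)/17 = 238/17 = 14, a_9 = floor((15 + 3)/14) = 1.
  m_10 = 14*1 - 3 = 11, d_10 = (247 - 11^2)/14 = 126/14 = 9, a_10 = floor((15 + 11)/9) = 2.
  m_11 = 9*2 - 11 = 7, d_11 = (247 - 7^2)/9 = 198/9 = 22, a_11 = floor((15 + 7)/22) = 1.
  m_12 = 22*1 - 7 = 15, d_12 = (247 - 15^2)/22 = 22/22 = 1, a_12 = floor((15 + 15)/1) = 30.
  m_13 = 1*30 - 15 = 15, d_13 = (247 - 15^2)/1 = 22/1 = 22: (m_13, d_13) = (m_1, d_1) = (15, 22), so from here the quotients repeat a_1, ..., a_12; the period length is 12.
So sqrt(247) = [15; (1, 2, 1, 1, 9, 1, 9, 1, 1, 2, 1, 30)] with period length k = 12.
k is even, so the fundamental solution of x^2 - 247y^2 = 1 is (p_{k-1}, q_{k-1}) = (p_11, q_11); compute convergents through index 11.
Convergents (p_i = a_i*p_{i-1} + p_{i-2}, q_i = a_i*q_{i-1} + q_{i-2} with p_{-2}=0, p_{-1}=1, q_{-2}=1, q_{-1}=0):
  i=0: a_0=15, p_0 = 15*1 + 0 = 15, q_0 = 15*0 + 1 = 1.
  i=1: a_1=1, p_1 = 1*15 + 1 = 16, q_1 = 1*1 + 0 = 1.
  i=2: a_2=2, p_2 = 2*16 + 15 = 47, q_2 = 2*1 + 1 = 3.
  i=3: a_3=1, p_3 = 1*47 + 16 = 63, q_3 = 1*3 + 1 = 4.
  i=4: a_4=1, p_4 = 1*63 + 47 = 110, q_4 = 1*4 + 3 = 7.
  i=5: a_5=9, p_5 = 9*110 + 63 = 1053, q_5 = 9*7 + 4 = 67.
  i=6: a_6=1, p_6 = 1*1053 + 110 = 1163, q_6 = 1*67 + 7 = 74.
  i=7: a_7=9, p_7 = 9*1163 + 1053 = 11520, q_7 = 9*74 + 67 = 733.
  i=8: a_8=1, p_8 = 1*11520 + 1163 = 12683, q_8 = 1*733 + 74 = 807.
  i=9: a_9=1, p_9 = 1*12683 + 11520 = 24203, q_9 = 1*807 + 733 = 1540.
  i=10: a_10=2, p_10 = 2*24203 + 12683 = 61089, q_10 = 2*1540 + 807 = 3887.
  i=11: a_11=1, p_11 = 1*61089 + 24203 = 85292, q_11 = 1*3887 + 1540 = 5427.
Check: 85292^2 - 247*5427^2 = 7274725264 - 7274725263 = 1, so (x, y) = (85292, 5427) solves the equation, and by the theorem it is the least positive solution.

(x, y) = (85292, 5427)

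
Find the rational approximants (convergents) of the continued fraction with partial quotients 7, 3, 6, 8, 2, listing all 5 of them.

7/1, 22/3, 139/19, 1134/155, 2407/329

Using the convergent recurrence p_i = a_i*p_{i-1} + p_{i-2}, q_i = a_i*q_{i-1} + q_{i-2} with p_{-2}=0, p_{-1}=1, q_{-2}=1, q_{-1}=0:
  i=0: a_0=7, p_0 = 7*1 + 0 = 7, q_0 = 7*0 + 1 = 1.
  i=1: a_1=3, p_1 = 3*7 + 1 = 22, q_1 = 3*1 + 0 = 3.
  i=2: a_2=6, p_2 = 6*22 + 7 = 139, q_2 = 6*3 + 1 = 19.
  i=3: a_3=8, p_3 = 8*139 + 22 = 1134, q_3 = 8*19 + 3 = 155.
  i=4: a_4=2, p_4 = 2*1134 + 139 = 2407, q_4 = 2*155 + 19 = 329.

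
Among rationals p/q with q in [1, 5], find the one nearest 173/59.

Expand x = 173/59 as a continued fraction with the Euclidean algorithm:
  173 = 2*59 + 55, so a_0 = 2.
  59 = 1*55 + 4, so a_1 = 1.
  55 = 13*4 + 3, so a_2 = 13.
  4 = 1*3 + 1, so a_3 = 1.
  3 = 3*1 + 0, so a_4 = 3.
so x = [2; 1, 13, 1, 3].
Convergents (p_i = a_i*p_{i-1} + p_{i-2}, q_i = a_i*q_{i-1} + q_{i-2} with p_{-2}=0, p_{-1}=1, q_{-2}=1, q_{-1}=0), until the denominator exceeds 5:
  i=0: a_0=2, p_0 = 2*1 + 0 = 2, q_0 = 2*0 + 1 = 1.
  i=1: a_1=1, p_1 = 1*2 + 1 = 3, q_1 = 1*1 + 0 = 1.
  i=2: a_2=13, p_2 = 13*3 + 2 = 41, q_2 = 13*1 + 1 = 14.
q_2 = 14 > 5, so the last convergent with denominator <= 5 is p_1/q_1 = 3/1.
The closest fraction with denominator <= 5 is either p_1/q_1 or the intermediate fraction (k*p_1 + p_0)/(k*q_1 + q_0) with the largest k >= 1 whose denominator stays <= 5; these approach x as k grows, and every other convergent or intermediate fraction in range is farther away.
Largest k: floor((5 - q_0)/q_1) = floor((5 - 1)/1) = 4.
That gives (4*3 + 2)/(4*1 + 1) = 14/5.
Compare the errors: |x - 3/1| = |173*1 - 3*59|/(59*1) = 4/59, and |x - 14/5| = |173*5 - 14*59|/(59*5) = 39/295.
Cross-multiplying, 4*295 = 1180 < 2301 = 39*59, so 4/59 is smaller: the convergent 3/1 is closer to x than 14/5.

3/1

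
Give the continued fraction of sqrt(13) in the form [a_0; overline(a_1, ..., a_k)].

Write x_i = (sqrt(13) + m_i)/d_i with (m_0, d_0) = (0, 1). a_0 = floor(sqrt(13)) = 3, since 3^2 = 9 <= 13 < 16 = 4^2.
Iterate m_{i+1} = d_i*a_i - m_i, d_{i+1} = (13 - m_{i+1}^2)/d_i, a_{i+1} = floor((a_0 + m_{i+1})/d_{i+1}):
  m_1 = 1*3 - 0 = 3, d_1 = (13 - 3^2)/1 = 4/1 = 4, a_1 = floor((3 + 3)/4) = 1.
  m_2 = 4*1 - 3 = 1, d_2 = (13 - 1^2)/4 = 12/4 = 3, a_2 = floor((3 + 1)/3) = 1.
  m_3 = 3*1 - 1 = 2, d_3 = (13 - 2^2)/3 = 9/3 = 3, a_3 = floor((3 + 2)/3) = 1.
  m_4 = 3*1 - 2 = 1, d_4 = (13 - 1^2)/3 = 12/3 = 4, a_4 = floor((3 + 1)/4) = 1.
  m_5 = 4*1 - 1 = 3, d_5 = (13 - 3^2)/4 = 4/4 = 1, a_5 = floor((3 + 3)/1) = 6.
  m_6 = 1*6 - 3 = 3, d_6 = (13 - 3^2)/1 = 4/1 = 4: (m_6, d_6) = (m_1, d_1) = (3, 4), so from here the quotients repeat a_1, ..., a_5; the period length is 5.
Hence the expansion of sqrt(13) is a_0 = 3 followed by the repeating block 1, 1, 1, 1, 6 (period 5).

[3; overline(1, 1, 1, 1, 6)]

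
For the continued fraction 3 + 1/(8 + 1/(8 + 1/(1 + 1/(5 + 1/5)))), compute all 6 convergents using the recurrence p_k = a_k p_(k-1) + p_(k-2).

3/1, 25/8, 203/65, 228/73, 1343/430, 6943/2223

Using the convergent recurrence p_i = a_i*p_{i-1} + p_{i-2}, q_i = a_i*q_{i-1} + q_{i-2} with p_{-2}=0, p_{-1}=1, q_{-2}=1, q_{-1}=0:
  i=0: a_0=3, p_0 = 3*1 + 0 = 3, q_0 = 3*0 + 1 = 1.
  i=1: a_1=8, p_1 = 8*3 + 1 = 25, q_1 = 8*1 + 0 = 8.
  i=2: a_2=8, p_2 = 8*25 + 3 = 203, q_2 = 8*8 + 1 = 65.
  i=3: a_3=1, p_3 = 1*203 + 25 = 228, q_3 = 1*65 + 8 = 73.
  i=4: a_4=5, p_4 = 5*228 + 203 = 1343, q_4 = 5*73 + 65 = 430.
  i=5: a_5=5, p_5 = 5*1343 + 228 = 6943, q_5 = 5*430 + 73 = 2223.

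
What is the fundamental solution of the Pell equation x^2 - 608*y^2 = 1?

(x, y) = (2737, 111)

First expand sqrt(608) as a continued fraction. With x_i = (sqrt(608) + m_i)/d_i and (m_0, d_0) = (0, 1): a_0 = floor(sqrt(608)) = 24, since 24^2 = 576 <= 608 < 625 = 25^2.
Iterate m_{i+1} = d_i*a_i - m_i, d_{i+1} = (608 - m_{i+1}^2)/d_i, a_{i+1} = floor((a_0 + m_{i+1})/d_{i+1}):
  m_1 = 1*24 - 0 = 24, d_1 = (608 - 24^2)/1 = 32/1 = 32, a_1 = floor((24 + 24)/32) = 1.
  m_2 = 32*1 - 24 = 8, d_2 = (608 - 8^2)/32 = 544/32 = 17, a_2 = floor((24 + 8)/17) = 1.
  m_3 = 17*1 - 8 = 9, d_3 = (608 - 9^2)/17 = 527/17 = 31, a_3 = floor((24 + 9)/31) = 1.
  m_4 = 31*1 - 9 = 22, d_4 = (608 - 22^2)/31 = 124/31 = 4, a_4 = floor((24 + 22)/4) = 11.
  m_5 = 4*11 - 22 = 22, d_5 = (608 - 22^2)/4 = 124/4 = 31, a_5 = floor((24 + 22)/31) = 1.
  m_6 = 31*1 - 22 = 9, d_6 = (608 - 9^2)/31 = 527/31 = 17, a_6 = floor((24 + 9)/17) = 1.
  m_7 = 17*1 - 9 = 8, d_7 = (608 - 8^2)/17 = 544/17 = 32, a_7 = floor((24 + 8)/32) = 1.
  m_8 = 32*1 - 8 = 24, d_8 = (608 - 24^2)/32 = 32/32 = 1, a_8 = floor((24 + 24)/1) = 48.
  m_9 = 1*48 - 24 = 24, d_9 = (608 - 24^2)/1 = 32/1 = 32: (m_9, d_9) = (m_1, d_1) = (24, 32), so from here the quotients repeat a_1, ..., a_8; the period length is 8.
So sqrt(608) = [24; (1, 1, 1, 11, 1, 1, 1, 48)] with period length k = 8.
k is even, so the fundamental solution of x^2 - 608y^2 = 1 is (p_{k-1}, q_{k-1}) = (p_7, q_7); compute convergents through index 7.
Convergents (p_i = a_i*p_{i-1} + p_{i-2}, q_i = a_i*q_{i-1} + q_{i-2} with p_{-2}=0, p_{-1}=1, q_{-2}=1, q_{-1}=0):
  i=0: a_0=24, p_0 = 24*1 + 0 = 24, q_0 = 24*0 + 1 = 1.
  i=1: a_1=1, p_1 = 1*24 + 1 = 25, q_1 = 1*1 + 0 = 1.
  i=2: a_2=1, p_2 = 1*25 + 24 = 49, q_2 = 1*1 + 1 = 2.
  i=3: a_3=1, p_3 = 1*49 + 25 = 74, q_3 = 1*2 + 1 = 3.
  i=4: a_4=11, p_4 = 11*74 + 49 = 863, q_4 = 11*3 + 2 = 35.
  i=5: a_5=1, p_5 = 1*863 + 74 = 937, q_5 = 1*35 + 3 = 38.
  i=6: a_6=1, p_6 = 1*937 + 863 = 1800, q_6 = 1*38 + 35 = 73.
  i=7: a_7=1, p_7 = 1*1800 + 937 = 2737, q_7 = 1*73 + 38 = 111.
Check: 2737^2 - 608*111^2 = 7491169 - 7491168 = 1, so (x, y) = (2737, 111) solves the equation, and by the theorem it is the least positive solution.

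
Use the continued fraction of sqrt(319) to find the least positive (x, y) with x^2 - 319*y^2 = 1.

First expand sqrt(319) as a continued fraction. With x_i = (sqrt(319) + m_i)/d_i and (m_0, d_0) = (0, 1): a_0 = floor(sqrt(319)) = 17, since 17^2 = 289 <= 319 < 324 = 18^2.
Iterate m_{i+1} = d_i*a_i - m_i, d_{i+1} = (319 - m_{i+1}^2)/d_i, a_{i+1} = floor((a_0 + m_{i+1})/d_{i+1}):
  m_1 = 1*17 - 0 = 17, d_1 = (319 - 17^2)/1 = 30/1 = 30, a_1 = floor((17 + 17)/30) = 1.
  m_2 = 30*1 - 17 = 13, d_2 = (319 - 13^2)/30 = 150/30 = 5, a_2 = floor((17 + 13)/5) = 6.
  m_3 = 5*6 - 13 = 17, d_3 = (319 - 17^2)/5 = 30/5 = 6, a_3 = floor((17 + 17)/6) = 5.
  m_4 = 6*5 - 17 = 13, d_4 = (319 - 13^2)/6 = 150/6 = 25, a_4 = floor((17 + 13)/25) = 1.
  m_5 = 25*1 - 13 = 12, d_5 = (319 - 12^2)/25 = 175/25 = 7, a_5 = floor((17 + 12)/7) = 4.
  m_6 = 7*4 - 12 = 16, d_6 = (319 - 16^2)/7 = 63/7 = 9, a_6 = floor((17 + 16)/9) = 3.
  m_7 = 9*3 - 16 = 11, d_7 = (319 - 11^2)/9 = 198/9 = 22, a_7 = floor((17 + 11)/22) = 1.
  m_8 = 22*1 - 11 = 11, d_8 = (319 - 11^2)/22 = 198/22 = 9, a_8 = floor((17 + 11)/9) = 3.
  m_9 = 9*3 - 11 = 16, d_9 = (319 - 16^2)/9 = 63/9 = 7, a_9 = floor((17 + 16)/7) = 4.
  m_10 = 7*4 - 16 = 12, d_10 = (319 - 12^2)/7 = 175/7 = 25, a_10 = floor((17 + 12)/25) = 1.
  m_11 = 25*1 - 12 = 13, d_11 = (319 - 13^2)/25 = 150/25 = 6, a_11 = floor((17 + 13)/6) = 5.
  m_12 = 6*5 - 13 = 17, d_12 = (319 - 17^2)/6 = 30/6 = 5, a_12 = floor((17 + 17)/5) = 6.
  m_13 = 5*6 - 17 = 13, d_13 = (319 - 13^2)/5 = 150/5 = 30, a_13 = floor((17 + 13)/30) = 1.
  m_14 = 30*1 - 13 = 17, d_14 = (319 - 17^2)/30 = 30/30 = 1, a_14 = floor((17 + 17)/1) = 34.
  m_15 = 1*34 - 17 = 17, d_15 = (319 - 17^2)/1 = 30/1 = 30: (m_15, d_15) = (m_1, d_1) = (17, 30), so from here the quotients repeat a_1, ..., a_14; the period length is 14.
So sqrt(319) = [17; (1, 6, 5, 1, 4, 3, 1, 3, 4, 1, 5, 6, 1, 34)] with period length k = 14.
k is even, so the fundamental solution of x^2 - 319y^2 = 1 is (p_{k-1}, q_{k-1}) = (p_13, q_13); compute convergents through index 13.
Convergents (p_i = a_i*p_{i-1} + p_{i-2}, q_i = a_i*q_{i-1} + q_{i-2} with p_{-2}=0, p_{-1}=1, q_{-2}=1, q_{-1}=0):
  i=0: a_0=17, p_0 = 17*1 + 0 = 17, q_0 = 17*0 + 1 = 1.
  i=1: a_1=1, p_1 = 1*17 + 1 = 18, q_1 = 1*1 + 0 = 1.
  i=2: a_2=6, p_2 = 6*18 + 17 = 125, q_2 = 6*1 + 1 = 7.
  i=3: a_3=5, p_3 = 5*125 + 18 = 643, q_3 = 5*7 + 1 = 36.
  i=4: a_4=1, p_4 = 1*643 + 125 = 768, q_4 = 1*36 + 7 = 43.
  i=5: a_5=4, p_5 = 4*768 + 643 = 3715, q_5 = 4*43 + 36 = 208.
  i=6: a_6=3, p_6 = 3*3715 + 768 = 11913, q_6 = 3*208 + 43 = 667.
  i=7: a_7=1, p_7 = 1*11913 + 3715 = 15628, q_7 = 1*667 + 208 = 875.
  i=8: a_8=3, p_8 = 3*15628 + 11913 = 58797, q_8 = 3*875 + 667 = 3292.
  i=9: a_9=4, p_9 = 4*58797 + 15628 = 250816, q_9 = 4*3292 + 875 = 14043.
  i=10: a_10=1, p_10 = 1*250816 + 58797 = 309613, q_10 = 1*14043 + 3292 = 17335.
  i=11: a_11=5, p_11 = 5*309613 + 250816 = 1798881, q_11 = 5*17335 + 14043 = 100718.
  i=12: a_12=6, p_12 = 6*1798881 + 309613 = 11102899, q_12 = 6*100718 + 17335 = 621643.
  i=13: a_13=1, p_13 = 1*11102899 + 1798881 = 12901780, q_13 = 1*621643 + 100718 = 722361.
Check: 12901780^2 - 319*722361^2 = 166455927168400 - 166455927168399 = 1, so (x, y) = (12901780, 722361) solves the equation, and by the theorem it is the least positive solution.

(x, y) = (12901780, 722361)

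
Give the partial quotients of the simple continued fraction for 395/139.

Run the Euclidean algorithm on 395 and 139; the successive quotients are the partial quotients a_0, a_1, ... (each step inverts the fractional part left over by the previous one):
  395 = 2*139 + 117, so a_0 = 2.
  139 = 1*117 + 22, so a_1 = 1.
  117 = 5*22 + 7, so a_2 = 5.
  22 = 3*7 + 1, so a_3 = 3.
  7 = 7*1 + 0, so a_4 = 7.
The remainder reaches 0 after 5 divisions, so the expansion has 5 partial quotients, read off in order.

[2; 1, 5, 3, 7]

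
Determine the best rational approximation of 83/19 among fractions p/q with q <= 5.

Expand x = 83/19 as a continued fraction with the Euclidean algorithm:
  83 = 4*19 + 7, so a_0 = 4.
  19 = 2*7 + 5, so a_1 = 2.
  7 = 1*5 + 2, so a_2 = 1.
  5 = 2*2 + 1, so a_3 = 2.
  2 = 2*1 + 0, so a_4 = 2.
so x = [4; 2, 1, 2, 2].
Convergents (p_i = a_i*p_{i-1} + p_{i-2}, q_i = a_i*q_{i-1} + q_{i-2} with p_{-2}=0, p_{-1}=1, q_{-2}=1, q_{-1}=0), until the denominator exceeds 5:
  i=0: a_0=4, p_0 = 4*1 + 0 = 4, q_0 = 4*0 + 1 = 1.
  i=1: a_1=2, p_1 = 2*4 + 1 = 9, q_1 = 2*1 + 0 = 2.
  i=2: a_2=1, p_2 = 1*9 + 4 = 13, q_2 = 1*2 + 1 = 3.
  i=3: a_3=2, p_3 = 2*13 + 9 = 35, q_3 = 2*3 + 2 = 8.
q_3 = 8 > 5, so the last convergent with denominator <= 5 is p_2/q_2 = 13/3.
The closest fraction with denominator <= 5 is either p_2/q_2 or the intermediate fraction (k*p_2 + p_1)/(k*q_2 + q_1) with the largest k >= 1 whose denominator stays <= 5; these approach x as k grows, and every other convergent or intermediate fraction in range is farther away.
Largest k: floor((5 - q_1)/q_2) = floor((5 - 2)/3) = 1.
That gives (1*13 + 9)/(1*3 + 2) = 22/5.
Compare the errors: |x - 13/3| = |83*3 - 13*19|/(19*3) = 2/57, and |x - 22/5| = |83*5 - 22*19|/(19*5) = 3/95.
Cross-multiplying, 3*57 = 171 < 190 = 2*95, so 3/95 is smaller: the intermediate fraction 22/5 is closer to x than 13/3.

22/5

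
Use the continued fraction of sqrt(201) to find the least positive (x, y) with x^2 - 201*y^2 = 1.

First expand sqrt(201) as a continued fraction. With x_i = (sqrt(201) + m_i)/d_i and (m_0, d_0) = (0, 1): a_0 = floor(sqrt(201)) = 14, since 14^2 = 196 <= 201 < 225 = 15^2.
Iterate m_{i+1} = d_i*a_i - m_i, d_{i+1} = (201 - m_{i+1}^2)/d_i, a_{i+1} = floor((a_0 + m_{i+1})/d_{i+1}):
  m_1 = 1*14 - 0 = 14, d_1 = (201 - 14^2)/1 = 5/1 = 5, a_1 = floor((14 + 14)/5) = 5.
  m_2 = 5*5 - 14 = 11, d_2 = (201 - 11^2)/5 = 80/5 = 16, a_2 = floor((14 + 11)/16) = 1.
  m_3 = 16*1 - 11 = 5, d_3 = (201 - 5^2)/16 = 176/16 = 11, a_3 = floor((14 + 5)/11) = 1.
  m_4 = 11*1 - 5 = 6, d_4 = (201 - 6^2)/11 = 165/11 = 15, a_4 = floor((14 + 6)/15) = 1.
  m_5 = 15*1 - 6 = 9, d_5 = (201 - 9^2)/15 = 120/15 = 8, a_5 = floor((14 + 9)/8) = 2.
  m_6 = 8*2 - 9 = 7, d_6 = (201 - 7^2)/8 = 152/8 = 19, a_6 = floor((14 + 7)/19) = 1.
  m_7 = 19*1 - 7 = 12, d_7 = (201 - 12^2)/19 = 57/19 = 3, a_7 = floor((14 + 12)/3) = 8.
  m_8 = 3*8 - 12 = 12, d_8 = (201 - 12^2)/3 = 57/3 = 19, a_8 = floor((14 + 12)/19) = 1.
  m_9 = 19*1 - 12 = 7, d_9 = (201 - 7^2)/19 = 152/19 = 8, a_9 = floor((14 + 7)/8) = 2.
  m_10 = 8*2 - 7 = 9, d_10 = (201 - 9^2)/8 = 120/8 = 15, a_10 = floor((14 + 9)/15) = 1.
  m_11 = 15*1 - 9 = 6, d_11 = (201 - 6^2)/15 = 165/15 = 11, a_11 = floor((14 + 6)/11) = 1.
  m_12 = 11*1 - 6 = 5, d_12 = (201 - 5^2)/11 = 176/11 = 16, a_12 = floor((14 + 5)/16) = 1.
  m_13 = 16*1 - 5 = 11, d_13 = (201 - 11^2)/16 = 80/16 = 5, a_13 = floor((14 + 11)/5) = 5.
  m_14 = 5*5 - 11 = 14, d_14 = (201 - 14^2)/5 = 5/5 = 1, a_14 = floor((14 + 14)/1) = 28.
  m_15 = 1*28 - 14 = 14, d_15 = (201 - 14^2)/1 = 5/1 = 5: (m_15, d_15) = (m_1, d_1) = (14, 5), so from here the quotients repeat a_1, ..., a_14; the period length is 14.
So sqrt(201) = [14; (5, 1, 1, 1, 2, 1, 8, 1, 2, 1, 1, 1, 5, 28)] with period length k = 14.
k is even, so the fundamental solution of x^2 - 201y^2 = 1 is (p_{k-1}, q_{k-1}) = (p_13, q_13); compute convergents through index 13.
Convergents (p_i = a_i*p_{i-1} + p_{i-2}, q_i = a_i*q_{i-1} + q_{i-2} with p_{-2}=0, p_{-1}=1, q_{-2}=1, q_{-1}=0):
  i=0: a_0=14, p_0 = 14*1 + 0 = 14, q_0 = 14*0 + 1 = 1.
  i=1: a_1=5, p_1 = 5*14 + 1 = 71, q_1 = 5*1 + 0 = 5.
  i=2: a_2=1, p_2 = 1*71 + 14 = 85, q_2 = 1*5 + 1 = 6.
  i=3: a_3=1, p_3 = 1*85 + 71 = 156, q_3 = 1*6 + 5 = 11.
  i=4: a_4=1, p_4 = 1*156 + 85 = 241, q_4 = 1*11 + 6 = 17.
  i=5: a_5=2, p_5 = 2*241 + 156 = 638, q_5 = 2*17 + 11 = 45.
  i=6: a_6=1, p_6 = 1*638 + 241 = 879, q_6 = 1*45 + 17 = 62.
  i=7: a_7=8, p_7 = 8*879 + 638 = 7670, q_7 = 8*62 + 45 = 541.
  i=8: a_8=1, p_8 = 1*7670 + 879 = 8549, q_8 = 1*541 + 62 = 603.
  i=9: a_9=2, p_9 = 2*8549 + 7670 = 24768, q_9 = 2*603 + 541 = 1747.
  i=10: a_10=1, p_10 = 1*24768 + 8549 = 33317, q_10 = 1*1747 + 603 = 2350.
  i=11: a_11=1, p_11 = 1*33317 + 24768 = 58085, q_11 = 1*2350 + 1747 = 4097.
  i=12: a_12=1, p_12 = 1*58085 + 33317 = 91402, q_12 = 1*4097 + 2350 = 6447.
  i=13: a_13=5, p_13 = 5*91402 + 58085 = 515095, q_13 = 5*6447 + 4097 = 36332.
Check: 515095^2 - 201*36332^2 = 265322859025 - 265322859024 = 1, so (x, y) = (515095, 36332) solves the equation, and by the theorem it is the least positive solution.

(x, y) = (515095, 36332)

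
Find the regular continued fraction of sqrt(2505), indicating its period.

Write x_i = (sqrt(2505) + m_i)/d_i with (m_0, d_0) = (0, 1). a_0 = floor(sqrt(2505)) = 50, since 50^2 = 2500 <= 2505 < 2601 = 51^2.
Iterate m_{i+1} = d_i*a_i - m_i, d_{i+1} = (2505 - m_{i+1}^2)/d_i, a_{i+1} = floor((a_0 + m_{i+1})/d_{i+1}):
  m_1 = 1*50 - 0 = 50, d_1 = (2505 - 50^2)/1 = 5/1 = 5, a_1 = floor((50 + 50)/5) = 20.
  m_2 = 5*20 - 50 = 50, d_2 = (2505 - 50^2)/5 = 5/5 = 1, a_2 = floor((50 + 50)/1) = 100.
  m_3 = 1*100 - 50 = 50, d_3 = (2505 - 50^2)/1 = 5/1 = 5: (m_3, d_3) = (m_1, d_1) = (50, 5), so from here the quotients repeat a_1, a_2; the period length is 2.
Hence the expansion of sqrt(2505) is a_0 = 50 followed by the repeating block 20, 100 (period 2).

[50; (20, 100)]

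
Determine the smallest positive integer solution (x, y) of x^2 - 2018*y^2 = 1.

First expand sqrt(2018) as a continued fraction. With x_i = (sqrt(2018) + m_i)/d_i and (m_0, d_0) = (0, 1): a_0 = floor(sqrt(2018)) = 44, since 44^2 = 1936 <= 2018 < 2025 = 45^2.
Iterate m_{i+1} = d_i*a_i - m_i, d_{i+1} = (2018 - m_{i+1}^2)/d_i, a_{i+1} = floor((a_0 + m_{i+1})/d_{i+1}):
  m_1 = 1*44 - 0 = 44, d_1 = (2018 - 44^2)/1 = 82/1 = 82, a_1 = floor((44 + 44)/82) = 1.
  m_2 = 82*1 - 44 = 38, d_2 = (2018 - 38^2)/82 = 574/82 = 7, a_2 = floor((44 + 38)/7) = 11.
  m_3 = 7*11 - 38 = 39, d_3 = (2018 - 39^2)/7 = 497/7 = 71, a_3 = floor((44 + 39)/71) = 1.
  m_4 = 71*1 - 39 = 32, d_4 = (2018 - 32^2)/71 = 994/71 = 14, a_4 = floor((44 + 32)/14) = 5.
  m_5 = 14*5 - 32 = 38, d_5 = (2018 - 38^2)/14 = 574/14 = 41, a_5 = floor((44 + 38)/41) = 2.
  m_6 = 41*2 - 38 = 44, d_6 = (2018 - 44^2)/41 = 82/41 = 2, a_6 = floor((44 + 44)/2) = 44.
  m_7 = 2*44 - 44 = 44, d_7 = (2018 - 44^2)/2 = 82/2 = 41, a_7 = floor((44 + 44)/41) = 2.
  m_8 = 41*2 - 44 = 38, d_8 = (2018 - 38^2)/41 = 574/41 = 14, a_8 = floor((44 + 38)/14) = 5.
  m_9 = 14*5 - 38 = 32, d_9 = (2018 - 32^2)/14 = 994/14 = 71, a_9 = floor((44 + 32)/71) = 1.
  m_10 = 71*1 - 32 = 39, d_10 = (2018 - 39^2)/71 = 497/71 = 7, a_10 = floor((44 + 39)/7) = 11.
  m_11 = 7*11 - 39 = 38, d_11 = (2018 - 38^2)/7 = 574/7 = 82, a_11 = floor((44 + 38)/82) = 1.
  m_12 = 82*1 - 38 = 44, d_12 = (2018 - 44^2)/82 = 82/82 = 1, a_12 = floor((44 + 44)/1) = 88.
  m_13 = 1*88 - 44 = 44, d_13 = (2018 - 44^2)/1 = 82/1 = 82: (m_13, d_13) = (m_1, d_1) = (44, 82), so from here the quotients repeat a_1, ..., a_12; the period length is 12.
So sqrt(2018) = [44; (1, 11, 1, 5, 2, 44, 2, 5, 1, 11, 1, 88)] with period length k = 12.
k is even, so the fundamental solution of x^2 - 2018y^2 = 1 is (p_{k-1}, q_{k-1}) = (p_11, q_11); compute convergents through index 11.
Convergents (p_i = a_i*p_{i-1} + p_{i-2}, q_i = a_i*q_{i-1} + q_{i-2} with p_{-2}=0, p_{-1}=1, q_{-2}=1, q_{-1}=0):
  i=0: a_0=44, p_0 = 44*1 + 0 = 44, q_0 = 44*0 + 1 = 1.
  i=1: a_1=1, p_1 = 1*44 + 1 = 45, q_1 = 1*1 + 0 = 1.
  i=2: a_2=11, p_2 = 11*45 + 44 = 539, q_2 = 11*1 + 1 = 12.
  i=3: a_3=1, p_3 = 1*539 + 45 = 584, q_3 = 1*12 + 1 = 13.
  i=4: a_4=5, p_4 = 5*584 + 539 = 3459, q_4 = 5*13 + 12 = 77.
  i=5: a_5=2, p_5 = 2*3459 + 584 = 7502, q_5 = 2*77 + 13 = 167.
  i=6: a_6=44, p_6 = 44*7502 + 3459 = 333547, q_6 = 44*167 + 77 = 7425.
  i=7: a_7=2, p_7 = 2*333547 + 7502 = 674596, q_7 = 2*7425 + 167 = 15017.
  i=8: a_8=5, p_8 = 5*674596 + 333547 = 3706527, q_8 = 5*15017 + 7425 = 82510.
  i=9: a_9=1, p_9 = 1*3706527 + 674596 = 4381123, q_9 = 1*82510 + 15017 = 97527.
  i=10: a_10=11, p_10 = 11*4381123 + 3706527 = 51898880, q_10 = 11*97527 + 82510 = 1155307.
  i=11: a_11=1, p_11 = 1*51898880 + 4381123 = 56280003, q_11 = 1*1155307 + 97527 = 1252834.
Check: 56280003^2 - 2018*1252834^2 = 3167438737680009 - 3167438737680008 = 1, so (x, y) = (56280003, 1252834) solves the equation, and by the theorem it is the least positive solution.

(x, y) = (56280003, 1252834)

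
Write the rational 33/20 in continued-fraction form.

[1; 1, 1, 1, 6]

Run the Euclidean algorithm on 33 and 20; the successive quotients are the partial quotients a_0, a_1, ... (each step inverts the fractional part left over by the previous one):
  33 = 1*20 + 13, so a_0 = 1.
  20 = 1*13 + 7, so a_1 = 1.
  13 = 1*7 + 6, so a_2 = 1.
  7 = 1*6 + 1, so a_3 = 1.
  6 = 6*1 + 0, so a_4 = 6.
The remainder reaches 0 after 5 divisions, so the expansion has 5 partial quotients, read off in order.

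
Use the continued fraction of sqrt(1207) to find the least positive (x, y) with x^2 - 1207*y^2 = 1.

(x, y) = (1159928, 33387)

First expand sqrt(1207) as a continued fraction. With x_i = (sqrt(1207) + m_i)/d_i and (m_0, d_0) = (0, 1): a_0 = floor(sqrt(1207)) = 34, since 34^2 = 1156 <= 1207 < 1225 = 35^2.
Iterate m_{i+1} = d_i*a_i - m_i, d_{i+1} = (1207 - m_{i+1}^2)/d_i, a_{i+1} = floor((a_0 + m_{i+1})/d_{i+1}):
  m_1 = 1*34 - 0 = 34, d_1 = (1207 - 34^2)/1 = 51/1 = 51, a_1 = floor((34 + 34)/51) = 1.
  m_2 = 51*1 - 34 = 17, d_2 = (1207 - 17^2)/51 = 918/51 = 18, a_2 = floor((34 + 17)/18) = 2.
  m_3 = 18*2 - 17 = 19, d_3 = (1207 - 19^2)/18 = 846/18 = 47, a_3 = floor((34 + 19)/47) = 1.
  m_4 = 47*1 - 19 = 28, d_4 = (1207 - 28^2)/47 = 423/47 = 9, a_4 = floor((34 + 28)/9) = 6.
  m_5 = 9*6 - 28 = 26, d_5 = (1207 - 26^2)/9 = 531/9 = 59, a_5 = floor((34 + 26)/59) = 1.
  m_6 = 59*1 - 26 = 33, d_6 = (1207 - 33^2)/59 = 118/59 = 2, a_6 = floor((34 + 33)/2) = 33.
  m_7 = 2*33 - 33 = 33, d_7 = (1207 - 33^2)/2 = 118/2 = 59, a_7 = floor((34 + 33)/59) = 1.
  m_8 = 59*1 - 33 = 26, d_8 = (1207 - 26^2)/59 = 531/59 = 9, a_8 = floor((34 + 26)/9) = 6.
  m_9 = 9*6 - 26 = 28, d_9 = (1207 - 28^2)/9 = 423/9 = 47, a_9 = floor((34 + 28)/47) = 1.
  m_10 = 47*1 - 28 = 19, d_10 = (1207 - 19^2)/47 = 846/47 = 18, a_10 = floor((34 + 19)/18) = 2.
  m_11 = 18*2 - 19 = 17, d_11 = (1207 - 17^2)/18 = 918/18 = 51, a_11 = floor((34 + 17)/51) = 1.
  m_12 = 51*1 - 17 = 34, d_12 = (1207 - 34^2)/51 = 51/51 = 1, a_12 = floor((34 + 34)/1) = 68.
  m_13 = 1*68 - 34 = 34, d_13 = (1207 - 34^2)/1 = 51/1 = 51: (m_13, d_13) = (m_1, d_1) = (34, 51), so from here the quotients repeat a_1, ..., a_12; the period length is 12.
So sqrt(1207) = [34; (1, 2, 1, 6, 1, 33, 1, 6, 1, 2, 1, 68)] with period length k = 12.
k is even, so the fundamental solution of x^2 - 1207y^2 = 1 is (p_{k-1}, q_{k-1}) = (p_11, q_11); compute convergents through index 11.
Convergents (p_i = a_i*p_{i-1} + p_{i-2}, q_i = a_i*q_{i-1} + q_{i-2} with p_{-2}=0, p_{-1}=1, q_{-2}=1, q_{-1}=0):
  i=0: a_0=34, p_0 = 34*1 + 0 = 34, q_0 = 34*0 + 1 = 1.
  i=1: a_1=1, p_1 = 1*34 + 1 = 35, q_1 = 1*1 + 0 = 1.
  i=2: a_2=2, p_2 = 2*35 + 34 = 104, q_2 = 2*1 + 1 = 3.
  i=3: a_3=1, p_3 = 1*104 + 35 = 139, q_3 = 1*3 + 1 = 4.
  i=4: a_4=6, p_4 = 6*139 + 104 = 938, q_4 = 6*4 + 3 = 27.
  i=5: a_5=1, p_5 = 1*938 + 139 = 1077, q_5 = 1*27 + 4 = 31.
  i=6: a_6=33, p_6 = 33*1077 + 938 = 36479, q_6 = 33*31 + 27 = 1050.
  i=7: a_7=1, p_7 = 1*36479 + 1077 = 37556, q_7 = 1*1050 + 31 = 1081.
  i=8: a_8=6, p_8 = 6*37556 + 36479 = 261815, q_8 = 6*1081 + 1050 = 7536.
  i=9: a_9=1, p_9 = 1*261815 + 37556 = 299371, q_9 = 1*7536 + 1081 = 8617.
  i=10: a_10=2, p_10 = 2*299371 + 261815 = 860557, q_10 = 2*8617 + 7536 = 24770.
  i=11: a_11=1, p_11 = 1*860557 + 299371 = 1159928, q_11 = 1*24770 + 8617 = 33387.
Check: 1159928^2 - 1207*33387^2 = 1345432965184 - 1345432965183 = 1, so (x, y) = (1159928, 33387) solves the equation, and by the theorem it is the least positive solution.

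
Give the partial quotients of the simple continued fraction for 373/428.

Run the Euclidean algorithm on 373 and 428; the successive quotients are the partial quotients a_0, a_1, ... (each step inverts the fractional part left over by the previous one):
  373 = 0*428 + 373, so a_0 = 0.
  428 = 1*373 + 55, so a_1 = 1.
  373 = 6*55 + 43, so a_2 = 6.
  55 = 1*43 + 12, so a_3 = 1.
  43 = 3*12 + 7, so a_4 = 3.
  12 = 1*7 + 5, so a_5 = 1.
  7 = 1*5 + 2, so a_6 = 1.
  5 = 2*2 + 1, so a_7 = 2.
  2 = 2*1 + 0, so a_8 = 2.
The remainder reaches 0 after 9 divisions, so the expansion has 9 partial quotients, read off in order.

[0; 1, 6, 1, 3, 1, 1, 2, 2]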